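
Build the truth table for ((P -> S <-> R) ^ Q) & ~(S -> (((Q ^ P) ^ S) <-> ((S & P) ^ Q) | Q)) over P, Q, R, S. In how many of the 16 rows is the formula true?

P | Q | R | S | φ
- | - | - | - | -
F | F | F | F | F
F | F | F | T | F
F | F | T | F | F
F | F | T | T | T
F | T | F | F | F
F | T | F | T | T
F | T | T | F | F
F | T | T | T | F
T | F | F | F | F
T | F | F | T | F
T | F | T | F | F
T | F | T | T | T
T | T | F | F | F
T | T | F | T | F
T | T | T | F | F
T | T | T | T | F
The formula is true on 3 of the 16 rows.

3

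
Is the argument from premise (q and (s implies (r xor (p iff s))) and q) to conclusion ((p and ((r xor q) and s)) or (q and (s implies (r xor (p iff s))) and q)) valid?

p  q  r  s  |  φ  ψ
F  F  F  F  |  F  F
F  F  F  T  |  F  F
F  F  T  F  |  F  F
F  F  T  T  |  F  F
F  T  F  F  |  T  T
F  T  F  T  |  F  F
F  T  T  F  |  T  T
F  T  T  T  |  T  T
T  F  F  F  |  F  F
T  F  F  T  |  F  F
T  F  T  F  |  F  F
T  F  T  T  |  F  T
T  T  F  F  |  T  T
T  T  F  T  |  T  T
T  T  T  F  |  T  T
T  T  T  T  |  F  F
In every row where φ is true, ψ is also true, so φ ⊨ ψ.

yes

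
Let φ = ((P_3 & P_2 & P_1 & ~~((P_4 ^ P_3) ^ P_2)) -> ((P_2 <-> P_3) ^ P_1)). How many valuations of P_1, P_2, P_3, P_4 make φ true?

15

 P_1  |  P_2  |  P_3  |  P_4  |   φ  
----- | ----- | ----- | ----- | -----
False | False | False | False |  True
False | False | False |  True |  True
False | False |  True | False |  True
False | False |  True |  True |  True
False |  True | False | False |  True
False |  True | False |  True |  True
False |  True |  True | False |  True
False |  True |  True |  True |  True
 True | False | False | False |  True
 True | False | False |  True |  True
 True | False |  True | False |  True
 True | False |  True |  True |  True
 True |  True | False | False |  True
 True |  True | False |  True |  True
 True |  True |  True | False |  True
 True |  True |  True |  True | False
The formula is true on 15 of the 16 rows.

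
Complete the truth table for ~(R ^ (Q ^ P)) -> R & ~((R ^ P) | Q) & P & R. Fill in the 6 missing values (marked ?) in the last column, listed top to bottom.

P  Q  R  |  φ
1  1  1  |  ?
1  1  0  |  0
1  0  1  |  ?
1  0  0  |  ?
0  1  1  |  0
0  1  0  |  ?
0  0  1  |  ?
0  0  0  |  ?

Row P=1, Q=1, R=1: ~(R ^ (Q ^ P)) = 0, (R & ~((R ^ P) | Q) & P & R) = 0, so the formula = 1.
Row P=1, Q=0, R=1: ~(R ^ (Q ^ P)) = 1, (R & ~((R ^ P) | Q) & P & R) = 1, so the formula = 1.
Row P=1, Q=0, R=0: ~(R ^ (Q ^ P)) = 0, (R & ~((R ^ P) | Q) & P & R) = 0, so the formula = 1.
Row P=0, Q=1, R=0: ~(R ^ (Q ^ P)) = 0, (R & ~((R ^ P) | Q) & P & R) = 0, so the formula = 1.
Row P=0, Q=0, R=1: ~(R ^ (Q ^ P)) = 0, (R & ~((R ^ P) | Q) & P & R) = 0, so the formula = 1.
Row P=0, Q=0, R=0: ~(R ^ (Q ^ P)) = 1, (R & ~((R ^ P) | Q) & P & R) = 0, so the formula = 0.

1, 1, 1, 1, 1, 0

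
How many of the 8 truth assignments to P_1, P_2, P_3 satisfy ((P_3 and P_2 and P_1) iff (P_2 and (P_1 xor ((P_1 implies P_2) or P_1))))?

5

P_1  P_2  P_3  |  (P_3 and P_2 and P_1)  (P_1 implies P_2)  ((P_1 implies P_2) or P_1)  φ
 T    T    T   |            T                    T                      T               F
 T    T    F   |            F                    T                      T               T
 T    F    T   |            F                    F                      T               T
 T    F    F   |            F                    F                      T               T
 F    T    T   |            F                    T                      T               F
 F    T    F   |            F                    T                      T               F
 F    F    T   |            F                    T                      T               T
 F    F    F   |            F                    T                      T               T
The formula is true on 5 of the 8 rows.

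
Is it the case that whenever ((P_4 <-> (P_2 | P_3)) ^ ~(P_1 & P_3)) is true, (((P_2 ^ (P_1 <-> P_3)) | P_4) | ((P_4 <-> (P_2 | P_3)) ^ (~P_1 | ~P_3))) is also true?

P_1 | P_2 | P_3 | P_4 | φ | ψ
--- | --- | --- | --- | - | -
 0  |  0  |  0  |  0  | 0 | 1
 0  |  0  |  0  |  1  | 1 | 1
 0  |  0  |  1  |  0  | 1 | 1
 0  |  0  |  1  |  1  | 0 | 1
 0  |  1  |  0  |  0  | 1 | 1
 0  |  1  |  0  |  1  | 0 | 1
 0  |  1  |  1  |  0  | 1 | 1
 0  |  1  |  1  |  1  | 0 | 1
 1  |  0  |  0  |  0  | 0 | 0
 1  |  0  |  0  |  1  | 1 | 1
 1  |  0  |  1  |  0  | 0 | 1
 1  |  0  |  1  |  1  | 1 | 1
 1  |  1  |  0  |  0  | 1 | 1
 1  |  1  |  0  |  1  | 0 | 1
 1  |  1  |  1  |  0  | 0 | 0
 1  |  1  |  1  |  1  | 1 | 1
In every row where φ is true, ψ is also true, so φ ⊨ ψ.

yes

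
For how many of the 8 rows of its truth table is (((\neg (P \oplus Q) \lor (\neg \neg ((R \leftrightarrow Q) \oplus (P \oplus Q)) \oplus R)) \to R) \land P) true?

P | Q | R || (P \oplus Q) | \neg (P \oplus Q) | (R \leftrightarrow Q) | φ
T | T | T ||      F       |         T         |           T           | T
T | T | F ||      F       |         T         |           F           | F
T | F | T ||      T       |         F         |           F           | T
T | F | F ||      T       |         F         |           T           | T
F | T | T ||      T       |         F         |           T           | F
F | T | F ||      T       |         F         |           F           | F
F | F | T ||      F       |         T         |           F           | F
F | F | F ||      F       |         T         |           T           | F
The formula is true on 3 of the 8 rows.

3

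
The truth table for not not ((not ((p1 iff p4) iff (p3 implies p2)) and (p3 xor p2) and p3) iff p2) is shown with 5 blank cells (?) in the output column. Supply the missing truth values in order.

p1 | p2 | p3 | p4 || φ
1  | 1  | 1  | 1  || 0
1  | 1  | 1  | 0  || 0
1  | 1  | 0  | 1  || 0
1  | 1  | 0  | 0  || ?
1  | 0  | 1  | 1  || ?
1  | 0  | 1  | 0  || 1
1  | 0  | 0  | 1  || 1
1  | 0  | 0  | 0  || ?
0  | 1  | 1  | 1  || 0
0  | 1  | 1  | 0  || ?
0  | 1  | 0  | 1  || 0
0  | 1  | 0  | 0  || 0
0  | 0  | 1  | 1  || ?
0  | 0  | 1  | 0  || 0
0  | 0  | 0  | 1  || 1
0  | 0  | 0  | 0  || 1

Row p1=1, p2=1, p3=0, p4=0: ((not ((p1 iff p4) iff (p3 implies p2)) and (p3 xor p2) and p3) iff p2) = 0, not ((not ((p1 iff p4) iff (p3 implies p2)) and (p3 xor p2) and p3) iff p2) = 1, so the formula = 0.
Row p1=1, p2=0, p3=1, p4=1: ((not ((p1 iff p4) iff (p3 implies p2)) and (p3 xor p2) and p3) iff p2) = 0, not ((not ((p1 iff p4) iff (p3 implies p2)) and (p3 xor p2) and p3) iff p2) = 1, so the formula = 0.
Row p1=1, p2=0, p3=0, p4=0: ((not ((p1 iff p4) iff (p3 implies p2)) and (p3 xor p2) and p3) iff p2) = 1, not ((not ((p1 iff p4) iff (p3 implies p2)) and (p3 xor p2) and p3) iff p2) = 0, so the formula = 1.
Row p1=0, p2=1, p3=1, p4=0: ((not ((p1 iff p4) iff (p3 implies p2)) and (p3 xor p2) and p3) iff p2) = 0, not ((not ((p1 iff p4) iff (p3 implies p2)) and (p3 xor p2) and p3) iff p2) = 1, so the formula = 0.
Row p1=0, p2=0, p3=1, p4=1: ((not ((p1 iff p4) iff (p3 implies p2)) and (p3 xor p2) and p3) iff p2) = 1, not ((not ((p1 iff p4) iff (p3 implies p2)) and (p3 xor p2) and p3) iff p2) = 0, so the formula = 1.

0, 0, 1, 0, 1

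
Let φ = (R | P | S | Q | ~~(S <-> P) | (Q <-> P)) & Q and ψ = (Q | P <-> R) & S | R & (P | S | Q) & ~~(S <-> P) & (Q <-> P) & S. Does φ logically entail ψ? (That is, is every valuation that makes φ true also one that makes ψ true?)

no

P | Q | R | S | φ | ψ
- | - | - | - | - | -
1 | 1 | 1 | 1 | 1 | 1
1 | 1 | 1 | 0 | 1 | 0
1 | 1 | 0 | 1 | 1 | 0
1 | 1 | 0 | 0 | 1 | 0
1 | 0 | 1 | 1 | 0 | 1
1 | 0 | 1 | 0 | 0 | 0
1 | 0 | 0 | 1 | 0 | 0
1 | 0 | 0 | 0 | 0 | 0
0 | 1 | 1 | 1 | 1 | 1
0 | 1 | 1 | 0 | 1 | 0
0 | 1 | 0 | 1 | 1 | 0
0 | 1 | 0 | 0 | 1 | 0
0 | 0 | 1 | 1 | 0 | 0
0 | 0 | 1 | 0 | 0 | 0
0 | 0 | 0 | 1 | 0 | 1
0 | 0 | 0 | 0 | 0 | 0
At P=1, Q=1, R=1, S=0 we have φ true but ψ false, so φ does not entail ψ.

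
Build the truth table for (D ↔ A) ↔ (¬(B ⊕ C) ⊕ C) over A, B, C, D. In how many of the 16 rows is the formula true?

8

A | B | C | D || (D ↔ A) | (B ⊕ C) | ¬(B ⊕ C) | (¬(B ⊕ C) ⊕ C) | ((D ↔ A) ↔ (¬(B ⊕ C) ⊕ C))
T | T | T | T ||    T    |    F    |    T     |       F        |             F             
T | T | T | F ||    F    |    F    |    T     |       F        |             T             
T | T | F | T ||    T    |    T    |    F     |       F        |             F             
T | T | F | F ||    F    |    T    |    F     |       F        |             T             
T | F | T | T ||    T    |    T    |    F     |       T        |             T             
T | F | T | F ||    F    |    T    |    F     |       T        |             F             
T | F | F | T ||    T    |    F    |    T     |       T        |             T             
T | F | F | F ||    F    |    F    |    T     |       T        |             F             
F | T | T | T ||    F    |    F    |    T     |       F        |             T             
F | T | T | F ||    T    |    F    |    T     |       F        |             F             
F | T | F | T ||    F    |    T    |    F     |       F        |             T             
F | T | F | F ||    T    |    T    |    F     |       F        |             F             
F | F | T | T ||    F    |    T    |    F     |       T        |             F             
F | F | T | F ||    T    |    T    |    F     |       T        |             T             
F | F | F | T ||    F    |    F    |    T     |       T        |             F             
F | F | F | F ||    T    |    F    |    T     |       T        |             T             
The formula is true on 8 of the 16 rows.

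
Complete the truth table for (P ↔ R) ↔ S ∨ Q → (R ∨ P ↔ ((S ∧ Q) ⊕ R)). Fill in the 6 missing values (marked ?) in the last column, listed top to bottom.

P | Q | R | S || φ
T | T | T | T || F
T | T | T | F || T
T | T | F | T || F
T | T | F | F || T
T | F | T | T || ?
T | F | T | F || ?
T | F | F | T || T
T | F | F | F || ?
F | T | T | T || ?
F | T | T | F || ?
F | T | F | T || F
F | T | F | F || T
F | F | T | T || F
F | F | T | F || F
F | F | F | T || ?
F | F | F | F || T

T, T, F, T, F, T

Row P=T, Q=F, R=T, S=T: (P ↔ R) = T, (S ∨ Q → (R ∨ P ↔ ((S ∧ Q) ⊕ R))) = T, so the formula = T.
Row P=T, Q=F, R=T, S=F: (P ↔ R) = T, (S ∨ Q → (R ∨ P ↔ ((S ∧ Q) ⊕ R))) = T, so the formula = T.
Row P=T, Q=F, R=F, S=F: (P ↔ R) = F, (S ∨ Q → (R ∨ P ↔ ((S ∧ Q) ⊕ R))) = T, so the formula = F.
Row P=F, Q=T, R=T, S=T: (P ↔ R) = F, (S ∨ Q → (R ∨ P ↔ ((S ∧ Q) ⊕ R))) = F, so the formula = T.
Row P=F, Q=T, R=T, S=F: (P ↔ R) = F, (S ∨ Q → (R ∨ P ↔ ((S ∧ Q) ⊕ R))) = T, so the formula = F.
Row P=F, Q=F, R=F, S=T: (P ↔ R) = T, (S ∨ Q → (R ∨ P ↔ ((S ∧ Q) ⊕ R))) = T, so the formula = T.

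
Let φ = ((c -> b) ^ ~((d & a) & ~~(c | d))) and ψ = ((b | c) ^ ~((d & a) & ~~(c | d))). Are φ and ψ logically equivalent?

not equivalent

a | b | c | d | φ | ψ
- | - | - | - | - | -
T | T | T | T | T | T
T | T | T | F | F | F
T | T | F | T | T | T
T | T | F | F | F | F
T | F | T | T | F | T
T | F | T | F | T | F
T | F | F | T | T | F
T | F | F | F | F | T
F | T | T | T | F | F
F | T | T | F | F | F
F | T | F | T | F | F
F | T | F | F | F | F
F | F | T | T | T | F
F | F | T | F | T | F
F | F | F | T | F | T
F | F | F | F | F | T
The columns differ at a=T, b=F, c=T, d=T (φ=F, ψ=T), so they are not equivalent.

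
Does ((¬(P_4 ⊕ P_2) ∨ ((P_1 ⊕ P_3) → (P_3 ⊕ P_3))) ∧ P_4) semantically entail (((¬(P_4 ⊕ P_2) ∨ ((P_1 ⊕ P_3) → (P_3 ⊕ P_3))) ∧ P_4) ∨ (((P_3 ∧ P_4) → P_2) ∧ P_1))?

yes

P_1  P_2  P_3  P_4  |  φ  ψ
 T    T    T    T   |  T  T
 T    T    T    F   |  F  T
 T    T    F    T   |  T  T
 T    T    F    F   |  F  T
 T    F    T    T   |  T  T
 T    F    T    F   |  F  T
 T    F    F    T   |  F  T
 T    F    F    F   |  F  T
 F    T    T    T   |  T  T
 F    T    T    F   |  F  F
 F    T    F    T   |  T  T
 F    T    F    F   |  F  F
 F    F    T    T   |  F  F
 F    F    T    F   |  F  F
 F    F    F    T   |  T  T
 F    F    F    F   |  F  F
In every row where φ is true, ψ is also true, so φ ⊨ ψ.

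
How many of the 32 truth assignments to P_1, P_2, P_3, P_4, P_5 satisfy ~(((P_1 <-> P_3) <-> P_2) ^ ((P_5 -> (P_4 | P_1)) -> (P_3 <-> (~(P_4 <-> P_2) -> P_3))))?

15

P_1 | P_2 | P_3 | P_4 | P_5 | φ
--- | --- | --- | --- | --- | -
 1  |  1  |  1  |  1  |  1  | 1
 1  |  1  |  1  |  1  |  0  | 1
 1  |  1  |  1  |  0  |  1  | 1
 1  |  1  |  1  |  0  |  0  | 1
 1  |  1  |  0  |  1  |  1  | 1
 1  |  1  |  0  |  1  |  0  | 1
 1  |  1  |  0  |  0  |  1  | 0
 1  |  1  |  0  |  0  |  0  | 0
 1  |  0  |  1  |  1  |  1  | 0
 1  |  0  |  1  |  1  |  0  | 0
 1  |  0  |  1  |  0  |  1  | 0
 1  |  0  |  1  |  0  |  0  | 0
 1  |  0  |  0  |  1  |  1  | 1
 1  |  0  |  0  |  1  |  0  | 1
 1  |  0  |  0  |  0  |  1  | 0
 1  |  0  |  0  |  0  |  0  | 0
 0  |  1  |  1  |  1  |  1  | 0
 0  |  1  |  1  |  1  |  0  | 0
 0  |  1  |  1  |  0  |  1  | 0
 0  |  1  |  1  |  0  |  0  | 0
 0  |  1  |  0  |  1  |  1  | 0
 0  |  1  |  0  |  1  |  0  | 0
 0  |  1  |  0  |  0  |  1  | 1
 0  |  1  |  0  |  0  |  0  | 1
 0  |  0  |  1  |  1  |  1  | 1
 0  |  0  |  1  |  1  |  0  | 1
 0  |  0  |  1  |  0  |  1  | 1
 0  |  0  |  1  |  0  |  0  | 1
 0  |  0  |  0  |  1  |  1  | 0
 0  |  0  |  0  |  1  |  0  | 0
 0  |  0  |  0  |  0  |  1  | 0
 0  |  0  |  0  |  0  |  0  | 1
The formula is true on 15 of the 32 rows.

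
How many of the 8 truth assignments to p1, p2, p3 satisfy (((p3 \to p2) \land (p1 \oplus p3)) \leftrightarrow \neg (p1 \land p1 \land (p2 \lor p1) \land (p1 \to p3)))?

p1  p2  p3  |  φ
T   T   T   |  T
T   T   F   |  T
T   F   T   |  T
T   F   F   |  T
F   T   T   |  T
F   T   F   |  F
F   F   T   |  F
F   F   F   |  F
The formula is true on 5 of the 8 rows.

5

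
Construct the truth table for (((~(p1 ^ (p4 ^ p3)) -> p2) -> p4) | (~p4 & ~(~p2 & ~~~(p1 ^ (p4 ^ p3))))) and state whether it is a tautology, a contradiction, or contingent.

tautology

p1 | p2 | p3 | p4 | (p4 ^ p3) | (p1 ^ (p4 ^ p3)) | ~(p1 ^ (p4 ^ p3)) | (~(p1 ^ (p4 ^ p3)) -> p2) | ~p4 | ~p2 | ~~(p1 ^ (p4 ^ p3)) | ~~~(p1 ^ (p4 ^ p3)) | (~p2 & ~~~(p1 ^ (p4 ^ p3))) | ~(~p2 & ~~~(p1 ^ (p4 ^ p3))) | φ
-- | -- | -- | -- | --------- | ---------------- | ----------------- | ------------------------- | --- | --- | ------------------ | ------------------- | --------------------------- | ---------------------------- | -
F  | F  | F  | F  |     F     |        F         |         T         |             F             |  T  |  T  |         F          |          T          |              T              |              F               | T
F  | F  | F  | T  |     T     |        T         |         F         |             T             |  F  |  T  |         T          |          F          |              F              |              T               | T
F  | F  | T  | F  |     T     |        T         |         F         |             T             |  T  |  T  |         T          |          F          |              F              |              T               | T
F  | F  | T  | T  |     F     |        F         |         T         |             F             |  F  |  T  |         F          |          T          |              T              |              F               | T
F  | T  | F  | F  |     F     |        F         |         T         |             T             |  T  |  F  |         F          |          T          |              F              |              T               | T
F  | T  | F  | T  |     T     |        T         |         F         |             T             |  F  |  F  |         T          |          F          |              F              |              T               | T
F  | T  | T  | F  |     T     |        T         |         F         |             T             |  T  |  F  |         T          |          F          |              F              |              T               | T
F  | T  | T  | T  |     F     |        F         |         T         |             T             |  F  |  F  |         F          |          T          |              F              |              T               | T
T  | F  | F  | F  |     F     |        T         |         F         |             T             |  T  |  T  |         T          |          F          |              F              |              T               | T
T  | F  | F  | T  |     T     |        F         |         T         |             F             |  F  |  T  |         F          |          T          |              T              |              F               | T
T  | F  | T  | F  |     T     |        F         |         T         |             F             |  T  |  T  |         F          |          T          |              T              |              F               | T
T  | F  | T  | T  |     F     |        T         |         F         |             T             |  F  |  T  |         T          |          F          |              F              |              T               | T
T  | T  | F  | F  |     F     |        T         |         F         |             T             |  T  |  F  |         T          |          F          |              F              |              T               | T
T  | T  | F  | T  |     T     |        F         |         T         |             T             |  F  |  F  |         F          |          T          |              F              |              T               | T
T  | T  | T  | F  |     T     |        F         |         T         |             T             |  T  |  F  |         F          |          T          |              F              |              T               | T
T  | T  | T  | T  |     F     |        T         |         F         |             T             |  F  |  F  |         T          |          F          |              F              |              T               | T
Every row is T, so the formula is a tautology.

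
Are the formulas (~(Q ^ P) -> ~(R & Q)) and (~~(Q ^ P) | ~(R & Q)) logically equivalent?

equivalent

  P   |   Q   |   R   ||   φ   |   ψ  
 True |  True |  True || False | False
 True |  True | False ||  True |  True
 True | False |  True ||  True |  True
 True | False | False ||  True |  True
False |  True |  True ||  True |  True
False |  True | False ||  True |  True
False | False |  True ||  True |  True
False | False | False ||  True |  True
The columns for φ and ψ agree on every row, so they are logically equivalent.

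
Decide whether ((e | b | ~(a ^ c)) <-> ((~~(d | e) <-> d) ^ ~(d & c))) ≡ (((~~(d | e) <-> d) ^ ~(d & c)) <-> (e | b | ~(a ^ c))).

a | b | c | d | e | φ | ψ
- | - | - | - | - | - | -
T | T | T | T | T | T | T
T | T | T | T | F | T | T
T | T | T | F | T | T | T
T | T | T | F | F | F | F
T | T | F | T | T | F | F
T | T | F | T | F | F | F
T | T | F | F | T | T | T
T | T | F | F | F | F | F
T | F | T | T | T | T | T
T | F | T | T | F | T | T
T | F | T | F | T | T | T
T | F | T | F | F | F | F
T | F | F | T | T | F | F
T | F | F | T | F | T | T
T | F | F | F | T | T | T
T | F | F | F | F | T | T
F | T | T | T | T | T | T
F | T | T | T | F | T | T
F | T | T | F | T | T | T
F | T | T | F | F | F | F
F | T | F | T | T | F | F
F | T | F | T | F | F | F
F | T | F | F | T | T | T
F | T | F | F | F | F | F
F | F | T | T | T | T | T
F | F | T | T | F | F | F
F | F | T | F | T | T | T
F | F | T | F | F | T | T
F | F | F | T | T | F | F
F | F | F | T | F | F | F
F | F | F | F | T | T | T
F | F | F | F | F | F | F
The columns for φ and ψ agree on every row, so they are logically equivalent.

equivalent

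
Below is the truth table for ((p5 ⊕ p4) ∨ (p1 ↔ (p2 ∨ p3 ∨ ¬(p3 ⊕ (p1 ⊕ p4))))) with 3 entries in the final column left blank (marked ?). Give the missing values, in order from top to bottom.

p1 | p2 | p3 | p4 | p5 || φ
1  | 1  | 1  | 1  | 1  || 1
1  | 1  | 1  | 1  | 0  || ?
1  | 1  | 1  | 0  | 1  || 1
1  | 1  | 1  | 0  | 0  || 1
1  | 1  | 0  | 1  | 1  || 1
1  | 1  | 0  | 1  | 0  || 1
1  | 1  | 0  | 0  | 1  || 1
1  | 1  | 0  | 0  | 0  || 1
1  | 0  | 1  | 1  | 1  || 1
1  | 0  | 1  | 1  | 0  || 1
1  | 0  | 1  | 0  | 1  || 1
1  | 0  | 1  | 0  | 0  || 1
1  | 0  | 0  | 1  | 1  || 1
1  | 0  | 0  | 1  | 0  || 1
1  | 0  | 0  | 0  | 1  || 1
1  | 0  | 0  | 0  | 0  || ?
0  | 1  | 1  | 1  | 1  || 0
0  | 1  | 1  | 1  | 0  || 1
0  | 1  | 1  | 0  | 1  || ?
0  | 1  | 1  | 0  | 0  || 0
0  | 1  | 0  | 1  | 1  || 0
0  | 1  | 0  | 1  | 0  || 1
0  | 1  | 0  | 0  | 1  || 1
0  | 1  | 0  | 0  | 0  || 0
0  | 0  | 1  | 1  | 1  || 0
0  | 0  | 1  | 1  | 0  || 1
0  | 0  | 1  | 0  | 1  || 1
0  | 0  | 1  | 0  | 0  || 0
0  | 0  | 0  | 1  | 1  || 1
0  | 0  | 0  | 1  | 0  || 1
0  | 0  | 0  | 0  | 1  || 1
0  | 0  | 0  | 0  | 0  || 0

Row p1=1, p2=1, p3=1, p4=1, p5=0: (p5 ⊕ p4) = 1, (p1 ↔ (p2 ∨ p3 ∨ ¬(p3 ⊕ (p1 ⊕ p4)))) = 1, so the formula = 1.
Row p1=1, p2=0, p3=0, p4=0, p5=0: (p5 ⊕ p4) = 0, (p1 ↔ (p2 ∨ p3 ∨ ¬(p3 ⊕ (p1 ⊕ p4)))) = 0, so the formula = 0.
Row p1=0, p2=1, p3=1, p4=0, p5=1: (p5 ⊕ p4) = 1, (p1 ↔ (p2 ∨ p3 ∨ ¬(p3 ⊕ (p1 ⊕ p4)))) = 0, so the formula = 1.

1, 0, 1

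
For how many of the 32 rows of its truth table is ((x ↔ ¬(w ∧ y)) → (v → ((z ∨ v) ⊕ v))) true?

24

x | y | z | w | v || φ
0 | 0 | 0 | 0 | 0 || 1
0 | 0 | 0 | 0 | 1 || 1
0 | 0 | 0 | 1 | 0 || 1
0 | 0 | 0 | 1 | 1 || 1
0 | 0 | 1 | 0 | 0 || 1
0 | 0 | 1 | 0 | 1 || 1
0 | 0 | 1 | 1 | 0 || 1
0 | 0 | 1 | 1 | 1 || 1
0 | 1 | 0 | 0 | 0 || 1
0 | 1 | 0 | 0 | 1 || 1
0 | 1 | 0 | 1 | 0 || 1
0 | 1 | 0 | 1 | 1 || 0
0 | 1 | 1 | 0 | 0 || 1
0 | 1 | 1 | 0 | 1 || 1
0 | 1 | 1 | 1 | 0 || 1
0 | 1 | 1 | 1 | 1 || 0
1 | 0 | 0 | 0 | 0 || 1
1 | 0 | 0 | 0 | 1 || 0
1 | 0 | 0 | 1 | 0 || 1
1 | 0 | 0 | 1 | 1 || 0
1 | 0 | 1 | 0 | 0 || 1
1 | 0 | 1 | 0 | 1 || 0
1 | 0 | 1 | 1 | 0 || 1
1 | 0 | 1 | 1 | 1 || 0
1 | 1 | 0 | 0 | 0 || 1
1 | 1 | 0 | 0 | 1 || 0
1 | 1 | 0 | 1 | 0 || 1
1 | 1 | 0 | 1 | 1 || 1
1 | 1 | 1 | 0 | 0 || 1
1 | 1 | 1 | 0 | 1 || 0
1 | 1 | 1 | 1 | 0 || 1
1 | 1 | 1 | 1 | 1 || 1
The formula is true on 24 of the 32 rows.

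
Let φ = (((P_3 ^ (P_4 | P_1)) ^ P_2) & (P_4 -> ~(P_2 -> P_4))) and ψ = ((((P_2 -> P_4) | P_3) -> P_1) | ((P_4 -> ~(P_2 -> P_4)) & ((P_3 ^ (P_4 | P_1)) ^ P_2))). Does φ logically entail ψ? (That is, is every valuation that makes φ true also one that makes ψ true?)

P_1 | P_2 | P_3 | P_4 | φ | ψ
--- | --- | --- | --- | - | -
 F  |  F  |  F  |  F  | F | F
 F  |  F  |  F  |  T  | F | F
 F  |  F  |  T  |  F  | T | T
 F  |  F  |  T  |  T  | F | F
 F  |  T  |  F  |  F  | T | T
 F  |  T  |  F  |  T  | F | F
 F  |  T  |  T  |  F  | F | F
 F  |  T  |  T  |  T  | F | F
 T  |  F  |  F  |  F  | T | T
 T  |  F  |  F  |  T  | F | T
 T  |  F  |  T  |  F  | F | T
 T  |  F  |  T  |  T  | F | T
 T  |  T  |  F  |  F  | F | T
 T  |  T  |  F  |  T  | F | T
 T  |  T  |  T  |  F  | T | T
 T  |  T  |  T  |  T  | F | T
In every row where φ is true, ψ is also true, so φ ⊨ ψ.

yes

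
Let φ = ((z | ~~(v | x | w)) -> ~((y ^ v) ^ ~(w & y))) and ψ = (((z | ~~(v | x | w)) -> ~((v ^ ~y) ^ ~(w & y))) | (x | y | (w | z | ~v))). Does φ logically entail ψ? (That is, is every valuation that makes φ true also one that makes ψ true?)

no

x | y | z | w | v | φ | ψ
- | - | - | - | - | - | -
F | F | F | F | F | T | T
F | F | F | F | T | T | F
F | F | F | T | F | F | T
F | F | F | T | T | T | T
F | F | T | F | F | F | T
F | F | T | F | T | T | T
F | F | T | T | F | F | T
F | F | T | T | T | T | T
F | T | F | F | F | T | T
F | T | F | F | T | F | T
F | T | F | T | F | F | T
F | T | F | T | T | T | T
F | T | T | F | F | T | T
F | T | T | F | T | F | T
F | T | T | T | F | F | T
F | T | T | T | T | T | T
T | F | F | F | F | F | T
T | F | F | F | T | T | T
T | F | F | T | F | F | T
T | F | F | T | T | T | T
T | F | T | F | F | F | T
T | F | T | F | T | T | T
T | F | T | T | F | F | T
T | F | T | T | T | T | T
T | T | F | F | F | T | T
T | T | F | F | T | F | T
T | T | F | T | F | F | T
T | T | F | T | T | T | T
T | T | T | F | F | T | T
T | T | T | F | T | F | T
T | T | T | T | F | F | T
T | T | T | T | T | T | T
At x=F, y=F, z=F, w=F, v=T we have φ true but ψ false, so φ does not entail ψ.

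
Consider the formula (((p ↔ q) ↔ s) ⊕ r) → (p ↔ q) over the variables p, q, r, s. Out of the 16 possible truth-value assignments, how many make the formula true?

  p   |   q   |   r   |   s   || ((((p ↔ q) ↔ s) ⊕ r) → (p ↔ q))
False | False | False | False ||               True             
False | False | False |  True ||               True             
False | False |  True | False ||               True             
False | False |  True |  True ||               True             
False |  True | False | False ||              False             
False |  True | False |  True ||               True             
False |  True |  True | False ||               True             
False |  True |  True |  True ||              False             
 True | False | False | False ||              False             
 True | False | False |  True ||               True             
 True | False |  True | False ||               True             
 True | False |  True |  True ||              False             
 True |  True | False | False ||               True             
 True |  True | False |  True ||               True             
 True |  True |  True | False ||               True             
 True |  True |  True |  True ||               True             
The formula is true on 12 of the 16 rows.

12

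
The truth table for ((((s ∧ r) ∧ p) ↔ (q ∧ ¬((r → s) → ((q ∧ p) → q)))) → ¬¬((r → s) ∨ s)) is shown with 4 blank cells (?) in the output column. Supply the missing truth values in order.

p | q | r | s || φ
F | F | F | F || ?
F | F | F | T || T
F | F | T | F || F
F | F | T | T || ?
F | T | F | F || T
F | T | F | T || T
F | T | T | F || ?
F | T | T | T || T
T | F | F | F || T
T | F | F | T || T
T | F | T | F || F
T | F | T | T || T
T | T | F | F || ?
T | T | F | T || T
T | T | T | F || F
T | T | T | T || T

T, T, F, T

Row p=F, q=F, r=F, s=F: (((s ∧ r) ∧ p) ↔ (q ∧ ¬((r → s) → ((q ∧ p) → q)))) = T, ¬¬((r → s) ∨ s) = T, so the formula = T.
Row p=F, q=F, r=T, s=T: (((s ∧ r) ∧ p) ↔ (q ∧ ¬((r → s) → ((q ∧ p) → q)))) = T, ¬¬((r → s) ∨ s) = T, so the formula = T.
Row p=F, q=T, r=T, s=F: (((s ∧ r) ∧ p) ↔ (q ∧ ¬((r → s) → ((q ∧ p) → q)))) = T, ¬¬((r → s) ∨ s) = F, so the formula = F.
Row p=T, q=T, r=F, s=F: (((s ∧ r) ∧ p) ↔ (q ∧ ¬((r → s) → ((q ∧ p) → q)))) = T, ¬¬((r → s) ∨ s) = T, so the formula = T.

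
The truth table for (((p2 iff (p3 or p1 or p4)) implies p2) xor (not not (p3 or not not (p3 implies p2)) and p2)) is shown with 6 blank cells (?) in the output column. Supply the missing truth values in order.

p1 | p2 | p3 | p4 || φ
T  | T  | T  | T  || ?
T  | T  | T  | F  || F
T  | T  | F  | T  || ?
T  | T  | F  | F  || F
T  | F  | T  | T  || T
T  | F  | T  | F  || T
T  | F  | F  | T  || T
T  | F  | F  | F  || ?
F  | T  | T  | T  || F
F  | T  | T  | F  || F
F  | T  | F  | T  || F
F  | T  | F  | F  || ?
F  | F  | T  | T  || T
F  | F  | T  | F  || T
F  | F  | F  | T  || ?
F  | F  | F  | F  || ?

Row p1=T, p2=T, p3=T, p4=T: ((p2 iff (p3 or p1 or p4)) implies p2) = T, (not not (p3 or not not (p3 implies p2)) and p2) = T, so the formula = F.
Row p1=T, p2=T, p3=F, p4=T: ((p2 iff (p3 or p1 or p4)) implies p2) = T, (not not (p3 or not not (p3 implies p2)) and p2) = T, so the formula = F.
Row p1=T, p2=F, p3=F, p4=F: ((p2 iff (p3 or p1 or p4)) implies p2) = T, (not not (p3 or not not (p3 implies p2)) and p2) = F, so the formula = T.
Row p1=F, p2=T, p3=F, p4=F: ((p2 iff (p3 or p1 or p4)) implies p2) = T, (not not (p3 or not not (p3 implies p2)) and p2) = T, so the formula = F.
Row p1=F, p2=F, p3=F, p4=T: ((p2 iff (p3 or p1 or p4)) implies p2) = T, (not not (p3 or not not (p3 implies p2)) and p2) = F, so the formula = T.
Row p1=F, p2=F, p3=F, p4=F: ((p2 iff (p3 or p1 or p4)) implies p2) = F, (not not (p3 or not not (p3 implies p2)) and p2) = F, so the formula = F.

F, F, T, F, T, F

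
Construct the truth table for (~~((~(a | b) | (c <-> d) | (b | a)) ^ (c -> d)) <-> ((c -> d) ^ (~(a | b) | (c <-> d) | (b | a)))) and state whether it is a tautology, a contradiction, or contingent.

tautology

a | b | c | d || φ
1 | 1 | 1 | 1 || 1
1 | 1 | 1 | 0 || 1
1 | 1 | 0 | 1 || 1
1 | 1 | 0 | 0 || 1
1 | 0 | 1 | 1 || 1
1 | 0 | 1 | 0 || 1
1 | 0 | 0 | 1 || 1
1 | 0 | 0 | 0 || 1
0 | 1 | 1 | 1 || 1
0 | 1 | 1 | 0 || 1
0 | 1 | 0 | 1 || 1
0 | 1 | 0 | 0 || 1
0 | 0 | 1 | 1 || 1
0 | 0 | 1 | 0 || 1
0 | 0 | 0 | 1 || 1
0 | 0 | 0 | 0 || 1
Every row is 1, so the formula is a tautology.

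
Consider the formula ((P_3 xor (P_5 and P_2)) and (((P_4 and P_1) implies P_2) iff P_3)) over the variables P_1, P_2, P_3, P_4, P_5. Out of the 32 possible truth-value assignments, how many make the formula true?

P_1 | P_2 | P_3 | P_4 | P_5 | φ
--- | --- | --- | --- | --- | -
 T  |  T  |  T  |  T  |  T  | F
 T  |  T  |  T  |  T  |  F  | T
 T  |  T  |  T  |  F  |  T  | F
 T  |  T  |  T  |  F  |  F  | T
 T  |  T  |  F  |  T  |  T  | F
 T  |  T  |  F  |  T  |  F  | F
 T  |  T  |  F  |  F  |  T  | F
 T  |  T  |  F  |  F  |  F  | F
 T  |  F  |  T  |  T  |  T  | F
 T  |  F  |  T  |  T  |  F  | F
 T  |  F  |  T  |  F  |  T  | T
 T  |  F  |  T  |  F  |  F  | T
 T  |  F  |  F  |  T  |  T  | F
 T  |  F  |  F  |  T  |  F  | F
 T  |  F  |  F  |  F  |  T  | F
 T  |  F  |  F  |  F  |  F  | F
 F  |  T  |  T  |  T  |  T  | F
 F  |  T  |  T  |  T  |  F  | T
 F  |  T  |  T  |  F  |  T  | F
 F  |  T  |  T  |  F  |  F  | T
 F  |  T  |  F  |  T  |  T  | F
 F  |  T  |  F  |  T  |  F  | F
 F  |  T  |  F  |  F  |  T  | F
 F  |  T  |  F  |  F  |  F  | F
 F  |  F  |  T  |  T  |  T  | T
 F  |  F  |  T  |  T  |  F  | T
 F  |  F  |  T  |  F  |  T  | T
 F  |  F  |  T  |  F  |  F  | T
 F  |  F  |  F  |  T  |  T  | F
 F  |  F  |  F  |  T  |  F  | F
 F  |  F  |  F  |  F  |  T  | F
 F  |  F  |  F  |  F  |  F  | F
The formula is true on 10 of the 32 rows.

10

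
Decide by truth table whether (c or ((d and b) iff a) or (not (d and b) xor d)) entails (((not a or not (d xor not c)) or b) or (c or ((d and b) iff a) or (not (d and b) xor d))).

yes

a | b | c | d | φ | ψ
- | - | - | - | - | -
1 | 1 | 1 | 1 | 1 | 1
1 | 1 | 1 | 0 | 1 | 1
1 | 1 | 0 | 1 | 1 | 1
1 | 1 | 0 | 0 | 1 | 1
1 | 0 | 1 | 1 | 1 | 1
1 | 0 | 1 | 0 | 1 | 1
1 | 0 | 0 | 1 | 0 | 1
1 | 0 | 0 | 0 | 1 | 1
0 | 1 | 1 | 1 | 1 | 1
0 | 1 | 1 | 0 | 1 | 1
0 | 1 | 0 | 1 | 1 | 1
0 | 1 | 0 | 0 | 1 | 1
0 | 0 | 1 | 1 | 1 | 1
0 | 0 | 1 | 0 | 1 | 1
0 | 0 | 0 | 1 | 1 | 1
0 | 0 | 0 | 0 | 1 | 1
In every row where φ is true, ψ is also true, so φ ⊨ ψ.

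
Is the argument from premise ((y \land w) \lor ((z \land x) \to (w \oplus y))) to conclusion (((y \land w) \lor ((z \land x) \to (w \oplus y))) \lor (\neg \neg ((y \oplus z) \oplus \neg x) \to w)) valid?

yes

x | y | z | w || φ | ψ
T | T | T | T || T | T
T | T | T | F || T | T
T | T | F | T || T | T
T | T | F | F || T | T
T | F | T | T || T | T
T | F | T | F || F | F
T | F | F | T || T | T
T | F | F | F || T | T
F | T | T | T || T | T
F | T | T | F || T | T
F | T | F | T || T | T
F | T | F | F || T | T
F | F | T | T || T | T
F | F | T | F || T | T
F | F | F | T || T | T
F | F | F | F || T | T
In every row where φ is true, ψ is also true, so φ ⊨ ψ.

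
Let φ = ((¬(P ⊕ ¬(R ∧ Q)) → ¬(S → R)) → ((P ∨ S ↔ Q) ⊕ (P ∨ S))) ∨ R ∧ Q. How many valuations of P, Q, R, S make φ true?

13

P | Q | R | S || φ
0 | 0 | 0 | 0 || 1
0 | 0 | 0 | 1 || 1
0 | 0 | 1 | 0 || 1
0 | 0 | 1 | 1 || 1
0 | 1 | 0 | 0 || 0
0 | 1 | 0 | 1 || 0
0 | 1 | 1 | 0 || 1
0 | 1 | 1 | 1 || 1
1 | 0 | 0 | 0 || 1
1 | 0 | 0 | 1 || 1
1 | 0 | 1 | 0 || 1
1 | 0 | 1 | 1 || 1
1 | 1 | 0 | 0 || 1
1 | 1 | 0 | 1 || 0
1 | 1 | 1 | 0 || 1
1 | 1 | 1 | 1 || 1
The formula is true on 13 of the 16 rows.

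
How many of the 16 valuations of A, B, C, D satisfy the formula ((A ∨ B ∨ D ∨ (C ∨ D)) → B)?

9

A  B  C  D  |  ((A ∨ B ∨ D ∨ (C ∨ D)) → B)
T  T  T  T  |               T             
T  T  T  F  |               T             
T  T  F  T  |               T             
T  T  F  F  |               T             
T  F  T  T  |               F             
T  F  T  F  |               F             
T  F  F  T  |               F             
T  F  F  F  |               F             
F  T  T  T  |               T             
F  T  T  F  |               T             
F  T  F  T  |               T             
F  T  F  F  |               T             
F  F  T  T  |               F             
F  F  T  F  |               F             
F  F  F  T  |               F             
F  F  F  F  |               T             
The formula is true on 9 of the 16 rows.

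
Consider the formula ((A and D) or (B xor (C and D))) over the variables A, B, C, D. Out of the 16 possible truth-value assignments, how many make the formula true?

A | B | C | D || (A and D) | (C and D) | (B xor (C and D)) | φ
1 | 1 | 1 | 1 ||     1     |     1     |         0         | 1
1 | 1 | 1 | 0 ||     0     |     0     |         1         | 1
1 | 1 | 0 | 1 ||     1     |     0     |         1         | 1
1 | 1 | 0 | 0 ||     0     |     0     |         1         | 1
1 | 0 | 1 | 1 ||     1     |     1     |         1         | 1
1 | 0 | 1 | 0 ||     0     |     0     |         0         | 0
1 | 0 | 0 | 1 ||     1     |     0     |         0         | 1
1 | 0 | 0 | 0 ||     0     |     0     |         0         | 0
0 | 1 | 1 | 1 ||     0     |     1     |         0         | 0
0 | 1 | 1 | 0 ||     0     |     0     |         1         | 1
0 | 1 | 0 | 1 ||     0     |     0     |         1         | 1
0 | 1 | 0 | 0 ||     0     |     0     |         1         | 1
0 | 0 | 1 | 1 ||     0     |     1     |         1         | 1
0 | 0 | 1 | 0 ||     0     |     0     |         0         | 0
0 | 0 | 0 | 1 ||     0     |     0     |         0         | 0
0 | 0 | 0 | 0 ||     0     |     0     |         0         | 0
The formula is true on 10 of the 16 rows.

10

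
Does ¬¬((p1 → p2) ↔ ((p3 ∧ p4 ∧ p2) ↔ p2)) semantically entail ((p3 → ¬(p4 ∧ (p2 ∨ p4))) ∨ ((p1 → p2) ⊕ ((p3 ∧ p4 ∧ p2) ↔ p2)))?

  p1  |   p2  |   p3  |   p4  ||   φ   |   ψ  
 True |  True |  True |  True ||  True | False
 True |  True |  True | False || False |  True
 True |  True | False |  True || False |  True
 True |  True | False | False || False |  True
 True | False |  True |  True || False |  True
 True | False |  True | False || False |  True
 True | False | False |  True || False |  True
 True | False | False | False || False |  True
False |  True |  True |  True ||  True | False
False |  True |  True | False || False |  True
False |  True | False |  True || False |  True
False |  True | False | False || False |  True
False | False |  True |  True ||  True | False
False | False |  True | False ||  True |  True
False | False | False |  True ||  True |  True
False | False | False | False ||  True |  True
At p1=True, p2=True, p3=True, p4=True we have φ true but ψ false, so φ does not entail ψ.

no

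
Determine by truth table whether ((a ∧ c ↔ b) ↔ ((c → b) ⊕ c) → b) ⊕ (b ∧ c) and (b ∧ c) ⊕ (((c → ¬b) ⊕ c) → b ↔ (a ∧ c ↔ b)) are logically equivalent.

  a      b      c    |    φ      ψ  
 True   True   True  |  False  False
 True   True  False  |  False  False
 True  False   True  |   True  False
 True  False  False  |  False  False
False   True   True  |   True   True
False   True  False  |  False  False
False  False   True  |  False   True
False  False  False  |  False  False
The columns differ at a=True, b=False, c=True (φ=True, ψ=False), so they are not equivalent.

not equivalent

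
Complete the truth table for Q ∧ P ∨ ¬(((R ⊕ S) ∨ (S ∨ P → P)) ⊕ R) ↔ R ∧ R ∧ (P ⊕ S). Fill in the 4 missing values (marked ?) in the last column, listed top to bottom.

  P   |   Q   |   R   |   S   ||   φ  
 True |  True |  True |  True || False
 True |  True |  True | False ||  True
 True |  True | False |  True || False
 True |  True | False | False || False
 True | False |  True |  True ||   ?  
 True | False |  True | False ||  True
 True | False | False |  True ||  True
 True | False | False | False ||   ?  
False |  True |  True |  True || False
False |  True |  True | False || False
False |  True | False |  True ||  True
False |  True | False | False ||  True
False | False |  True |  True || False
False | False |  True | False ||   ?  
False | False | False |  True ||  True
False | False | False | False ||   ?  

False, True, False, True

Row P=True, Q=False, R=True, S=True: (Q ∧ P ∨ ¬(((R ⊕ S) ∨ (S ∨ P → P)) ⊕ R)) = True, (R ∧ R ∧ (P ⊕ S)) = False, so the formula = False.
Row P=True, Q=False, R=False, S=False: (Q ∧ P ∨ ¬(((R ⊕ S) ∨ (S ∨ P → P)) ⊕ R)) = False, (R ∧ R ∧ (P ⊕ S)) = False, so the formula = True.
Row P=False, Q=False, R=True, S=False: (Q ∧ P ∨ ¬(((R ⊕ S) ∨ (S ∨ P → P)) ⊕ R)) = True, (R ∧ R ∧ (P ⊕ S)) = False, so the formula = False.
Row P=False, Q=False, R=False, S=False: (Q ∧ P ∨ ¬(((R ⊕ S) ∨ (S ∨ P → P)) ⊕ R)) = False, (R ∧ R ∧ (P ⊕ S)) = False, so the formula = True.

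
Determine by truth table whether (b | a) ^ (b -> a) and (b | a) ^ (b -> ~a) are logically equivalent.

a | b | φ | ψ
- | - | - | -
1 | 1 | 0 | 1
1 | 0 | 0 | 0
0 | 1 | 1 | 0
0 | 0 | 1 | 1
The columns differ at a=1, b=1 (φ=0, ψ=1), so they are not equivalent.

not equivalent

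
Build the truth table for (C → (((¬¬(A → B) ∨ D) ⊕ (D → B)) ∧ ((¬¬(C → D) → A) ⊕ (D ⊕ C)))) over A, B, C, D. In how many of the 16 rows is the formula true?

9

A  B  C  D  |  φ
F  F  F  F  |  T
F  F  F  T  |  T
F  F  T  F  |  F
F  F  T  T  |  F
F  T  F  F  |  T
F  T  F  T  |  T
F  T  T  F  |  F
F  T  T  T  |  F
T  F  F  F  |  T
T  F  F  T  |  T
T  F  T  F  |  F
T  F  T  T  |  T
T  T  F  F  |  T
T  T  F  T  |  T
T  T  T  F  |  F
T  T  T  T  |  F
The formula is true on 9 of the 16 rows.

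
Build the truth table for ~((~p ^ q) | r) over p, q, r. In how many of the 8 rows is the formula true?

2

p  q  r     ~p  (~p ^ q)  ((~p ^ q) | r)  ~((~p ^ q) | r)
F  F  F     T      T            T                F       
F  F  T     T      T            T                F       
F  T  F     T      F            F                T       
F  T  T     T      F            T                F       
T  F  F     F      F            F                T       
T  F  T     F      F            T                F       
T  T  F     F      T            T                F       
T  T  T     F      T            T                F       
The formula is true on 2 of the 8 rows.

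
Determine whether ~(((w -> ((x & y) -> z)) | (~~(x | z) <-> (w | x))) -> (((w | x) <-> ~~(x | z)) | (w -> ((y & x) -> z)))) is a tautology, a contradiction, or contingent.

x  y  z  w     (x & y)  ((x & y) -> z)  (w -> ((x & y) -> z))  (x | z)  ~(x | z)  ~~(x | z)  (w | x)  (~~(x | z) <-> (w | x))  ((w | x) <-> ~~(x | z))  (y & x)  ((y & x) -> z)  (w -> ((y & x) -> z))  φ
F  F  F  F        F           T                   T               F        T          F         F                T                        T                F           T                   T            F
F  F  F  T        F           T                   T               F        T          F         T                F                        F                F           T                   T            F
F  F  T  F        F           T                   T               T        F          T         F                F                        F                F           T                   T            F
F  F  T  T        F           T                   T               T        F          T         T                T                        T                F           T                   T            F
F  T  F  F        F           T                   T               F        T          F         F                T                        T                F           T                   T            F
F  T  F  T        F           T                   T               F        T          F         T                F                        F                F           T                   T            F
F  T  T  F        F           T                   T               T        F          T         F                F                        F                F           T                   T            F
F  T  T  T        F           T                   T               T        F          T         T                T                        T                F           T                   T            F
T  F  F  F        F           T                   T               T        F          T         T                T                        T                F           T                   T            F
T  F  F  T        F           T                   T               T        F          T         T                T                        T                F           T                   T            F
T  F  T  F        F           T                   T               T        F          T         T                T                        T                F           T                   T            F
T  F  T  T        F           T                   T               T        F          T         T                T                        T                F           T                   T            F
T  T  F  F        T           F                   T               T        F          T         T                T                        T                T           F                   T            F
T  T  F  T        T           F                   F               T        F          T         T                T                        T                T           F                   F            F
T  T  T  F        T           T                   T               T        F          T         T                T                        T                T           T                   T            F
T  T  T  T        T           T                   T               T        F          T         T                T                        T                T           T                   T            F
Every row is F, so the formula is a contradiction.

contradiction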